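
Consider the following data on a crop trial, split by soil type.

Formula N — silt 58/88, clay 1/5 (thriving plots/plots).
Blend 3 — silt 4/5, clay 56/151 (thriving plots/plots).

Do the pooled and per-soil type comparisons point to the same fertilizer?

No

Silt: Formula N 58/88 = 65.9%, Blend 3 4/5 = 80.0% → Blend 3
Clay: Formula N 1/5 = 20.0%, Blend 3 56/151 = 37.1% → Blend 3
Overall: Formula N 59/93 = 63.4%, Blend 3 60/156 = 38.5% → Formula N
Blend 3 wins each soil group but Formula N wins overall — the comparison reverses. Blend 3's plots skew toward clay, which has a lower base rate.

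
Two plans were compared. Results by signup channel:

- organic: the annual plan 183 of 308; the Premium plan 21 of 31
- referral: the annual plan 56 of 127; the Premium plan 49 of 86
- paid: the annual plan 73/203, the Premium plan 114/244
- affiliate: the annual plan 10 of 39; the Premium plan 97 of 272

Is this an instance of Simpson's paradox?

Yes

Organic: the annual plan 183/308 = 59.4%, the Premium plan 21/31 = 67.7% → the Premium plan
Referral: the annual plan 56/127 = 44.1%, the Premium plan 49/86 = 57.0% → the Premium plan
Paid: the annual plan 73/203 = 36.0%, the Premium plan 114/244 = 46.7% → the Premium plan
Affiliate: the annual plan 10/39 = 25.6%, the Premium plan 97/272 = 35.7% → the Premium plan
Overall: the annual plan 322/677 = 47.6%, the Premium plan 281/633 = 44.4% → the annual plan
The Premium plan wins each signup group but the annual plan wins overall — the comparison reverses. The Premium plan's customers skew toward affiliate, which has a lower base rate.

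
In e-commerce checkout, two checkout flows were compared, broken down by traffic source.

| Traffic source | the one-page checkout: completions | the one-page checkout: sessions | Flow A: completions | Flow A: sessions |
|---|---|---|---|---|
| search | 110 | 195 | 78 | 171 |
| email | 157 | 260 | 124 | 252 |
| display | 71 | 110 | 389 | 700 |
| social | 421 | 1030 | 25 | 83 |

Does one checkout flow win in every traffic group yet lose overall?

Search: the one-page checkout 110/195 = 56.4%, Flow A 78/171 = 45.6% → the one-page checkout
Email: the one-page checkout 157/260 = 60.4%, Flow A 124/252 = 49.2% → the one-page checkout
Display: the one-page checkout 71/110 = 64.5%, Flow A 389/700 = 55.6% → the one-page checkout
Social: the one-page checkout 421/1030 = 40.9%, Flow A 25/83 = 30.1% → the one-page checkout
Overall: the one-page checkout 759/1595 = 47.6%, Flow A 616/1206 = 51.1% → Flow A
The one-page checkout wins each traffic group but Flow A wins overall — the comparison reverses. The one-page checkout's sessions skew toward social, which has a lower base rate.

Yes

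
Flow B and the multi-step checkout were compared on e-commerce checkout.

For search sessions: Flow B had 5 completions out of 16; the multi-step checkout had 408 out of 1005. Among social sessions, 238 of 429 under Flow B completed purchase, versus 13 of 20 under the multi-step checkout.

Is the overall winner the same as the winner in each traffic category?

Search: Flow B 5/16 = 31.2%, the multi-step checkout 408/1005 = 40.6% → the multi-step checkout
Social: Flow B 238/429 = 55.5%, the multi-step checkout 13/20 = 65.0% → the multi-step checkout
Overall: Flow B 243/445 = 54.6%, the multi-step checkout 421/1025 = 41.1% → Flow B
The multi-step checkout wins each traffic group but Flow B wins overall — the comparison reverses. The multi-step checkout's sessions skew toward search, which has a lower base rate.

No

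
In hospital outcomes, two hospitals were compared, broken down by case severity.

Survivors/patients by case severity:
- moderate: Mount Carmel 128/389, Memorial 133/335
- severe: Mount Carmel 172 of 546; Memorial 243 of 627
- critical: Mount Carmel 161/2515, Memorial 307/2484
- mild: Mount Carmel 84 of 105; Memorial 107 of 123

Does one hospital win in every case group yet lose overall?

No

Moderate: Mount Carmel 128/389 = 32.9%, Memorial 133/335 = 39.7% → Memorial
Severe: Mount Carmel 172/546 = 31.5%, Memorial 243/627 = 38.8% → Memorial
Critical: Mount Carmel 161/2515 = 6.4%, Memorial 307/2484 = 12.4% → Memorial
Mild: Mount Carmel 84/105 = 80.0%, Memorial 107/123 = 87.0% → Memorial
Overall: Mount Carmel 545/3555 = 15.3%, Memorial 790/3569 = 22.1% → Memorial
Memorial wins overall and in every case group — no reversal.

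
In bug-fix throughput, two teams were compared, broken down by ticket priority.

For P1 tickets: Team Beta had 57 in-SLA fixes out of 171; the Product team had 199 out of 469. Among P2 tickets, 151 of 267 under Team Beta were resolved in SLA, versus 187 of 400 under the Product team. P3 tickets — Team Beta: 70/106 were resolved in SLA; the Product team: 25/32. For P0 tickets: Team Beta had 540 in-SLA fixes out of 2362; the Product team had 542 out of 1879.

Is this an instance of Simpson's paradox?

No

P1: Team Beta 57/171 = 33.3%, the Product team 199/469 = 42.4% → the Product team
P2: Team Beta 151/267 = 56.6%, the Product team 187/400 = 46.8% → Team Beta
P3: Team Beta 70/106 = 66.0%, the Product team 25/32 = 78.1% → the Product team
P0: Team Beta 540/2362 = 22.9%, the Product team 542/1879 = 28.8% → the Product team
Overall: Team Beta 818/2906 = 28.1%, the Product team 953/2780 = 34.3% → the Product team
Neither sweeps: Team Beta wins 1 of 4 groups, the Product team wins 3. The Product team wins overall but not every group — no Simpson reversal.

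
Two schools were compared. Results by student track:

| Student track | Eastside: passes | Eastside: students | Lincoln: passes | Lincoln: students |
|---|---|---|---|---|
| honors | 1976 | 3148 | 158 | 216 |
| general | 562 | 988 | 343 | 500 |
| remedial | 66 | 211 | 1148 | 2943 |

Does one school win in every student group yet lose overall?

Honors: Eastside 1976/3148 = 62.8%, Lincoln 158/216 = 73.1% → Lincoln
General: Eastside 562/988 = 56.9%, Lincoln 343/500 = 68.6% → Lincoln
Remedial: Eastside 66/211 = 31.3%, Lincoln 1148/2943 = 39.0% → Lincoln
Overall: Eastside 2604/4347 = 59.9%, Lincoln 1649/3659 = 45.1% → Eastside
Lincoln wins each student group but Eastside wins overall — the comparison reverses. Lincoln's students skew toward remedial, which has a lower base rate.

Yes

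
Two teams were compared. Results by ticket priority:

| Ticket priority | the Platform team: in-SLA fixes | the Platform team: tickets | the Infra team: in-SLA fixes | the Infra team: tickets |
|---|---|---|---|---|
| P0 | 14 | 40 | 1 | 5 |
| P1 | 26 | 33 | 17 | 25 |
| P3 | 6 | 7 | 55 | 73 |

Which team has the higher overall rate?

the Infra team

P0: the Platform team 14/40 = 35.0%, the Infra team 1/5 = 20.0% → the Platform team
P1: the Platform team 26/33 = 78.8%, the Infra team 17/25 = 68.0% → the Platform team
P3: the Platform team 6/7 = 85.7%, the Infra team 55/73 = 75.3% → the Platform team
Overall: the Platform team 46/80 = 57.5%, the Infra team 73/103 = 70.9% → the Infra team
(The Platform team wins every ticket group but the Infra team wins overall — the Platform team's tickets skew toward the low-rate P0 group.)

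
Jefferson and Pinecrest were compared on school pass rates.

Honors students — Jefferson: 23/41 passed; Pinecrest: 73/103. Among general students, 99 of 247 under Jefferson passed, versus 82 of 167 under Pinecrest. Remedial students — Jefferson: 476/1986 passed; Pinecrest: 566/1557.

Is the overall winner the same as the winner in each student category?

Yes

Honors: Jefferson 23/41 = 56.1%, Pinecrest 73/103 = 70.9% → Pinecrest
General: Jefferson 99/247 = 40.1%, Pinecrest 82/167 = 49.1% → Pinecrest
Remedial: Jefferson 476/1986 = 24.0%, Pinecrest 566/1557 = 36.4% → Pinecrest
Overall: Jefferson 598/2274 = 26.3%, Pinecrest 721/1827 = 39.5% → Pinecrest
Pinecrest wins overall and in every student group — no reversal.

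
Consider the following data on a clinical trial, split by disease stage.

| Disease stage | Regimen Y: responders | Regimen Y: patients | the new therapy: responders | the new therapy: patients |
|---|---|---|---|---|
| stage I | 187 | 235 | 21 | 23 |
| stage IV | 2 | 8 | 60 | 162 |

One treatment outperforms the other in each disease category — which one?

the new therapy

Stage I: Regimen Y 187/235 = 79.6%, the new therapy 21/23 = 91.3% → the new therapy
Stage IV: Regimen Y 2/8 = 25.0%, the new therapy 60/162 = 37.0% → the new therapy
The new therapy has the higher rate in both groups.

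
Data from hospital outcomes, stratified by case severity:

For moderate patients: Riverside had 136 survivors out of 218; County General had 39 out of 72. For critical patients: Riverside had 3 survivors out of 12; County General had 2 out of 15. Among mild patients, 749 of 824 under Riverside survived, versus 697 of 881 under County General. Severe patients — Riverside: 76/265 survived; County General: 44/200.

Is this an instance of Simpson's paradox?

No

Moderate: Riverside 136/218 = 62.4%, County General 39/72 = 54.2% → Riverside
Critical: Riverside 3/12 = 25.0%, County General 2/15 = 13.3% → Riverside
Mild: Riverside 749/824 = 90.9%, County General 697/881 = 79.1% → Riverside
Severe: Riverside 76/265 = 28.7%, County General 44/200 = 22.0% → Riverside
Overall: Riverside 964/1319 = 73.1%, County General 782/1168 = 67.0% → Riverside
Riverside wins overall and in every case group — no reversal.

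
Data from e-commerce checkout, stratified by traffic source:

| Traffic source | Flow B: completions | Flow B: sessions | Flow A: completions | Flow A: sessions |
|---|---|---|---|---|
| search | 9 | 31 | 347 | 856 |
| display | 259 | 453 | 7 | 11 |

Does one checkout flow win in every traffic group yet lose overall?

Yes

Search: Flow B 9/31 = 29.0%, Flow A 347/856 = 40.5% → Flow A
Display: Flow B 259/453 = 57.2%, Flow A 7/11 = 63.6% → Flow A
Overall: Flow B 268/484 = 55.4%, Flow A 354/867 = 40.8% → Flow B
Flow A wins each traffic group but Flow B wins overall — the comparison reverses. Flow A's sessions skew toward search, which has a lower base rate.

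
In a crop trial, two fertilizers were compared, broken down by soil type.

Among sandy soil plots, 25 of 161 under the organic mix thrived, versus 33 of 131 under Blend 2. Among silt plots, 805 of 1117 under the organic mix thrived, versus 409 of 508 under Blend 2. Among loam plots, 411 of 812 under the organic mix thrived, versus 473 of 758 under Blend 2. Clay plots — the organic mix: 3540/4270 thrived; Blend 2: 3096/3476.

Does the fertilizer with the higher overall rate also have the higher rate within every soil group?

Sandy soil: the organic mix 25/161 = 15.5%, Blend 2 33/131 = 25.2% → Blend 2
Silt: the organic mix 805/1117 = 72.1%, Blend 2 409/508 = 80.5% → Blend 2
Loam: the organic mix 411/812 = 50.6%, Blend 2 473/758 = 62.4% → Blend 2
Clay: the organic mix 3540/4270 = 82.9%, Blend 2 3096/3476 = 89.1% → Blend 2
Overall: the organic mix 4781/6360 = 75.2%, Blend 2 4011/4873 = 82.3% → Blend 2
Blend 2 wins overall and in every soil group — no reversal.

Yes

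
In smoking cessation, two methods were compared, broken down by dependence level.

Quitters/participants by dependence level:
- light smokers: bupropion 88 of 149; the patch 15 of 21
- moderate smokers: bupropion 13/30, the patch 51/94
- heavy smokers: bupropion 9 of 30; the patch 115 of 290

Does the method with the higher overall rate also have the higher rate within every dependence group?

No

Light smokers: bupropion 88/149 = 59.1%, the patch 15/21 = 71.4% → the patch
Moderate smokers: bupropion 13/30 = 43.3%, the patch 51/94 = 54.3% → the patch
Heavy smokers: bupropion 9/30 = 30.0%, the patch 115/290 = 39.7% → the patch
Overall: bupropion 110/209 = 52.6%, the patch 181/405 = 44.7% → bupropion
The patch wins each dependence group but bupropion wins overall — the comparison reverses. The patch's participants skew toward heavy smokers, which has a lower base rate.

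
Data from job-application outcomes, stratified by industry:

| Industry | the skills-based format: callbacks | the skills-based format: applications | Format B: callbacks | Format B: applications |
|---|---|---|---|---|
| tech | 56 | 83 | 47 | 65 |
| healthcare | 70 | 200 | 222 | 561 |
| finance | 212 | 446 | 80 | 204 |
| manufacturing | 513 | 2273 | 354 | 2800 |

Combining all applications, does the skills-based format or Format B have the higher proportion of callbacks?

the skills-based format

Tech: the skills-based format 56/83 = 67.5%, Format B 47/65 = 72.3% → Format B
Healthcare: the skills-based format 70/200 = 35.0%, Format B 222/561 = 39.6% → Format B
Finance: the skills-based format 212/446 = 47.5%, Format B 80/204 = 39.2% → the skills-based format
Manufacturing: the skills-based format 513/2273 = 22.6%, Format B 354/2800 = 12.6% → the skills-based format
Overall: the skills-based format 851/3002 = 28.3%, Format B 703/3630 = 19.4% → the skills-based format
(Neither sweeps every industry group, but the skills-based format has the higher pooled rate.)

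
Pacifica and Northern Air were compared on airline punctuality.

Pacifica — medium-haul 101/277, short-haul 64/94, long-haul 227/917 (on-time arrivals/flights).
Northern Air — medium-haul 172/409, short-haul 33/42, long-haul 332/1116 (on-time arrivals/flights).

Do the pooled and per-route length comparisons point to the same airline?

Medium-haul: Pacifica 101/277 = 36.5%, Northern Air 172/409 = 42.1% → Northern Air
Short-haul: Pacifica 64/94 = 68.1%, Northern Air 33/42 = 78.6% → Northern Air
Long-haul: Pacifica 227/917 = 24.8%, Northern Air 332/1116 = 29.7% → Northern Air
Overall: Pacifica 392/1288 = 30.4%, Northern Air 537/1567 = 34.3% → Northern Air
Northern Air wins overall and in every route group — no reversal.

Yes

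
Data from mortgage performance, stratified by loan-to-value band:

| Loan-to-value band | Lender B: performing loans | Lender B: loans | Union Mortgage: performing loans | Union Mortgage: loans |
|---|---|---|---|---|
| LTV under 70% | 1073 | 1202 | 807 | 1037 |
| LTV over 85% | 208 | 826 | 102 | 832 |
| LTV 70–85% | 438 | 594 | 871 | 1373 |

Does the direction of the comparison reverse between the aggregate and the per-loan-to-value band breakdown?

LTV under 70%: Lender B 1073/1202 = 89.3%, Union Mortgage 807/1037 = 77.8% → Lender B
LTV over 85%: Lender B 208/826 = 25.2%, Union Mortgage 102/832 = 12.3% → Lender B
LTV 70–85%: Lender B 438/594 = 73.7%, Union Mortgage 871/1373 = 63.4% → Lender B
Overall: Lender B 1719/2622 = 65.6%, Union Mortgage 1780/3242 = 54.9% → Lender B
Lender B wins overall and in every loan-to-value group — no reversal.

No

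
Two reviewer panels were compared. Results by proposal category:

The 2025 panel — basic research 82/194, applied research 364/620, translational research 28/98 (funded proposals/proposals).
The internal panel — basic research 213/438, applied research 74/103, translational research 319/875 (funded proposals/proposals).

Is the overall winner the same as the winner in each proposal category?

No

Basic research: the 2025 panel 82/194 = 42.3%, the internal panel 213/438 = 48.6% → the internal panel
Applied research: the 2025 panel 364/620 = 58.7%, the internal panel 74/103 = 71.8% → the internal panel
Translational research: the 2025 panel 28/98 = 28.6%, the internal panel 319/875 = 36.5% → the internal panel
Overall: the 2025 panel 474/912 = 52.0%, the internal panel 606/1416 = 42.8% → the 2025 panel
The internal panel wins each proposal group but the 2025 panel wins overall — the comparison reverses. The internal panel's proposals skew toward translational research, which has a lower base rate.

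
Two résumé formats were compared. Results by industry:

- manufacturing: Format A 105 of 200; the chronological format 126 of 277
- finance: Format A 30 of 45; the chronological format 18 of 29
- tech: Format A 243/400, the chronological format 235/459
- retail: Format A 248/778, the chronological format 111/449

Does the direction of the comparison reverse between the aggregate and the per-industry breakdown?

Manufacturing: Format A 105/200 = 52.5%, the chronological format 126/277 = 45.5% → Format A
Finance: Format A 30/45 = 66.7%, the chronological format 18/29 = 62.1% → Format A
Tech: Format A 243/400 = 60.8%, the chronological format 235/459 = 51.2% → Format A
Retail: Format A 248/778 = 31.9%, the chronological format 111/449 = 24.7% → Format A
Overall: Format A 626/1423 = 44.0%, the chronological format 490/1214 = 40.4% → Format A
Format A wins overall and in every industry group — no reversal.

No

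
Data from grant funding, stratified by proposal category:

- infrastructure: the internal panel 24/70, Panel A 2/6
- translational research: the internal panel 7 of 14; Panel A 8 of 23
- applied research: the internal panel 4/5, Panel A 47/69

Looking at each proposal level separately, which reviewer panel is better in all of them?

the internal panel

Infrastructure: the internal panel 24/70 = 34.3%, Panel A 2/6 = 33.3% → the internal panel
Translational research: the internal panel 7/14 = 50.0%, Panel A 8/23 = 34.8% → the internal panel
Applied research: the internal panel 4/5 = 80.0%, Panel A 47/69 = 68.1% → the internal panel
The internal panel has the higher rate in all 3 groups.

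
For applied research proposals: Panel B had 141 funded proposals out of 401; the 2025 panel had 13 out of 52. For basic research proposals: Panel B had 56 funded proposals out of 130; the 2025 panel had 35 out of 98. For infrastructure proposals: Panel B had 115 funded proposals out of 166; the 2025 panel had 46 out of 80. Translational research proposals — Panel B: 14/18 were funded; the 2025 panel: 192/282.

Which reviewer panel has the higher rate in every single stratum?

Panel B

Applied research: Panel B 141/401 = 35.2%, the 2025 panel 13/52 = 25.0% → Panel B
Basic research: Panel B 56/130 = 43.1%, the 2025 panel 35/98 = 35.7% → Panel B
Infrastructure: Panel B 115/166 = 69.3%, the 2025 panel 46/80 = 57.5% → Panel B
Translational research: Panel B 14/18 = 77.8%, the 2025 panel 192/282 = 68.1% → Panel B
Panel B has the higher rate in all 4 groups.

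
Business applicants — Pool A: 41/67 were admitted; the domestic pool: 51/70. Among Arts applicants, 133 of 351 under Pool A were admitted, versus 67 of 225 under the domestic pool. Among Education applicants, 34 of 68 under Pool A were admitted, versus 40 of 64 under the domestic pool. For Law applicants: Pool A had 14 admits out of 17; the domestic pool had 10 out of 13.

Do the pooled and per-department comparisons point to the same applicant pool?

Business: Pool A 41/67 = 61.2%, the domestic pool 51/70 = 72.9% → the domestic pool
Arts: Pool A 133/351 = 37.9%, the domestic pool 67/225 = 29.8% → Pool A
Education: Pool A 34/68 = 50.0%, the domestic pool 40/64 = 62.5% → the domestic pool
Law: Pool A 14/17 = 82.4%, the domestic pool 10/13 = 76.9% → Pool A
Overall: Pool A 222/503 = 44.1%, the domestic pool 168/372 = 45.2% → the domestic pool
Neither sweeps: Pool A wins 2 of 4 groups, the domestic pool wins 2. The domestic pool wins overall but not every group — no Simpson reversal.

No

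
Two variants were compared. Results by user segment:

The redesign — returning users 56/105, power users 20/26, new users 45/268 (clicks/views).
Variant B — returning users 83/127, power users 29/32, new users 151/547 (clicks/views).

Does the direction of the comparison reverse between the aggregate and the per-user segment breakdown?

Returning users: the redesign 56/105 = 53.3%, Variant B 83/127 = 65.4% → Variant B
Power users: the redesign 20/26 = 76.9%, Variant B 29/32 = 90.6% → Variant B
New users: the redesign 45/268 = 16.8%, Variant B 151/547 = 27.6% → Variant B
Overall: the redesign 121/399 = 30.3%, Variant B 263/706 = 37.3% → Variant B
Variant B wins overall and in every user group — no reversal.

No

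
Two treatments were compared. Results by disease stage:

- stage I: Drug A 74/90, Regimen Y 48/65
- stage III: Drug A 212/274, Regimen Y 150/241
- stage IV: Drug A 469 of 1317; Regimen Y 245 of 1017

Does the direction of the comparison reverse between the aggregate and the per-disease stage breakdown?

Stage I: Drug A 74/90 = 82.2%, Regimen Y 48/65 = 73.8% → Drug A
Stage III: Drug A 212/274 = 77.4%, Regimen Y 150/241 = 62.2% → Drug A
Stage IV: Drug A 469/1317 = 35.6%, Regimen Y 245/1017 = 24.1% → Drug A
Overall: Drug A 755/1681 = 44.9%, Regimen Y 443/1323 = 33.5% → Drug A
Drug A wins overall and in every disease group — no reversal.

No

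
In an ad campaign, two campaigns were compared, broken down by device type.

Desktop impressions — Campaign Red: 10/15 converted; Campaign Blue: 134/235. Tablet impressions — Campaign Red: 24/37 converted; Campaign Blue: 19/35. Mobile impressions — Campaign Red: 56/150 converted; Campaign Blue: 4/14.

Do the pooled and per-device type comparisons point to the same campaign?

Desktop: Campaign Red 10/15 = 66.7%, Campaign Blue 134/235 = 57.0% → Campaign Red
Tablet: Campaign Red 24/37 = 64.9%, Campaign Blue 19/35 = 54.3% → Campaign Red
Mobile: Campaign Red 56/150 = 37.3%, Campaign Blue 4/14 = 28.6% → Campaign Red
Overall: Campaign Red 90/202 = 44.6%, Campaign Blue 157/284 = 55.3% → Campaign Blue
Campaign Red wins each device group but Campaign Blue wins overall — the comparison reverses. Campaign Red's impressions skew toward mobile, which has a lower base rate.

No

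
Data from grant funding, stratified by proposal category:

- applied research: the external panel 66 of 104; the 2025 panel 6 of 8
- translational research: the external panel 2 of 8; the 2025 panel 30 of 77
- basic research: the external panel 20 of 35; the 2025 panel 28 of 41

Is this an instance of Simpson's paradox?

Applied research: the external panel 66/104 = 63.5%, the 2025 panel 6/8 = 75.0% → the 2025 panel
Translational research: the external panel 2/8 = 25.0%, the 2025 panel 30/77 = 39.0% → the 2025 panel
Basic research: the external panel 20/35 = 57.1%, the 2025 panel 28/41 = 68.3% → the 2025 panel
Overall: the external panel 88/147 = 59.9%, the 2025 panel 64/126 = 50.8% → the external panel
The 2025 panel wins each proposal group but the external panel wins overall — the comparison reverses. The 2025 panel's proposals skew toward translational research, which has a lower base rate.

Yes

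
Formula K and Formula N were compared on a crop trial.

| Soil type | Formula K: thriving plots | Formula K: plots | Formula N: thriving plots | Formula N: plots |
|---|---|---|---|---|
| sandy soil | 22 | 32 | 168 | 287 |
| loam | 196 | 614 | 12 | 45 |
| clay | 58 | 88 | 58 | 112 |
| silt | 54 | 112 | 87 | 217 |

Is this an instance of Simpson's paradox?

Yes

Sandy soil: Formula K 22/32 = 68.8%, Formula N 168/287 = 58.5% → Formula K
Loam: Formula K 196/614 = 31.9%, Formula N 12/45 = 26.7% → Formula K
Clay: Formula K 58/88 = 65.9%, Formula N 58/112 = 51.8% → Formula K
Silt: Formula K 54/112 = 48.2%, Formula N 87/217 = 40.1% → Formula K
Overall: Formula K 330/846 = 39.0%, Formula N 325/661 = 49.2% → Formula N
Formula K wins each soil group but Formula N wins overall — the comparison reverses. Formula K's plots skew toward loam, which has a lower base rate.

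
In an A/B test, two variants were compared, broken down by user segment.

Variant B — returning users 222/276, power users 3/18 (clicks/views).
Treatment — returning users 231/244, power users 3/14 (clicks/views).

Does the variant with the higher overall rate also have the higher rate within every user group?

Returning users: Variant B 222/276 = 80.4%, Treatment 231/244 = 94.7% → Treatment
Power users: Variant B 3/18 = 16.7%, Treatment 3/14 = 21.4% → Treatment
Overall: Variant B 225/294 = 76.5%, Treatment 234/258 = 90.7% → Treatment
Treatment wins overall and in every user group — no reversal.

Yes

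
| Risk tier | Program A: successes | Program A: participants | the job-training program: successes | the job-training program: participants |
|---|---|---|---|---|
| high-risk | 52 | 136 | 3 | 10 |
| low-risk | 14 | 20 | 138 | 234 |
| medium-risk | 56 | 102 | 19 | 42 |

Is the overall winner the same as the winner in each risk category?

No

High-risk: Program A 52/136 = 38.2%, the job-training program 3/10 = 30.0% → Program A
Low-risk: Program A 14/20 = 70.0%, the job-training program 138/234 = 59.0% → Program A
Medium-risk: Program A 56/102 = 54.9%, the job-training program 19/42 = 45.2% → Program A
Overall: Program A 122/258 = 47.3%, the job-training program 160/286 = 55.9% → the job-training program
Program A wins each risk group but the job-training program wins overall — the comparison reverses. Program A's participants skew toward high-risk, which has a lower base rate.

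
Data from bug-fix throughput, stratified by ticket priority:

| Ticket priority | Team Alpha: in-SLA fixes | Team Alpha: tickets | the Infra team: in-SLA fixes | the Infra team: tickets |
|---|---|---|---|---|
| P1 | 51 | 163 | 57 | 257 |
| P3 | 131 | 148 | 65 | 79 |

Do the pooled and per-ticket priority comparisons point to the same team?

P1: Team Alpha 51/163 = 31.3%, the Infra team 57/257 = 22.2% → Team Alpha
P3: Team Alpha 131/148 = 88.5%, the Infra team 65/79 = 82.3% → Team Alpha
Overall: Team Alpha 182/311 = 58.5%, the Infra team 122/336 = 36.3% → Team Alpha
Team Alpha wins overall and in every ticket group — no reversal.

Yes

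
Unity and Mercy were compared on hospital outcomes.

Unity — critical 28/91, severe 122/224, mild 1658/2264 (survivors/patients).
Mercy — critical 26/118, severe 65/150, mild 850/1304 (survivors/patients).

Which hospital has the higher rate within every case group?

Unity

Critical: Unity 28/91 = 30.8%, Mercy 26/118 = 22.0% → Unity
Severe: Unity 122/224 = 54.5%, Mercy 65/150 = 43.3% → Unity
Mild: Unity 1658/2264 = 73.2%, Mercy 850/1304 = 65.2% → Unity
Unity has the higher rate in all 3 groups.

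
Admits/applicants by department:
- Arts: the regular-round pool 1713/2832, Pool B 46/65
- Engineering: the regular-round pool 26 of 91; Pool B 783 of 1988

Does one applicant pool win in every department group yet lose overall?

Arts: the regular-round pool 1713/2832 = 60.5%, Pool B 46/65 = 70.8% → Pool B
Engineering: the regular-round pool 26/91 = 28.6%, Pool B 783/1988 = 39.4% → Pool B
Overall: the regular-round pool 1739/2923 = 59.5%, Pool B 829/2053 = 40.4% → the regular-round pool
Pool B wins each department group but the regular-round pool wins overall — the comparison reverses. Pool B's applicants skew toward Engineering, which has a lower base rate.

Yes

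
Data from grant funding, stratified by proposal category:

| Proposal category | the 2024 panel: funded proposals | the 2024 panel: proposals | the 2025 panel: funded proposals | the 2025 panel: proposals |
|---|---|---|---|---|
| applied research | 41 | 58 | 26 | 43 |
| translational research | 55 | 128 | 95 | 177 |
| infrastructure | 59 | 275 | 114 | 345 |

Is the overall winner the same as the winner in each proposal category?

No

Applied research: the 2024 panel 41/58 = 70.7%, the 2025 panel 26/43 = 60.5% → the 2024 panel
Translational research: the 2024 panel 55/128 = 43.0%, the 2025 panel 95/177 = 53.7% → the 2025 panel
Infrastructure: the 2024 panel 59/275 = 21.5%, the 2025 panel 114/345 = 33.0% → the 2025 panel
Overall: the 2024 panel 155/461 = 33.6%, the 2025 panel 235/565 = 41.6% → the 2025 panel
Neither sweeps: the 2024 panel wins 1 of 3 groups, the 2025 panel wins 2. The 2025 panel wins overall but not every group — no Simpson reversal.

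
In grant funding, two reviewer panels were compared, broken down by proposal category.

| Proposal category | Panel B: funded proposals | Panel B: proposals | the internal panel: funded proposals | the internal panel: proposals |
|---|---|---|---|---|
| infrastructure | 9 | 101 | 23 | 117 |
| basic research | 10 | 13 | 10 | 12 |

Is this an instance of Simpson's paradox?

Infrastructure: Panel B 9/101 = 8.9%, the internal panel 23/117 = 19.7% → the internal panel
Basic research: Panel B 10/13 = 76.9%, the internal panel 10/12 = 83.3% → the internal panel
Overall: Panel B 19/114 = 16.7%, the internal panel 33/129 = 25.6% → the internal panel
The internal panel wins overall and in every proposal group — no reversal.

No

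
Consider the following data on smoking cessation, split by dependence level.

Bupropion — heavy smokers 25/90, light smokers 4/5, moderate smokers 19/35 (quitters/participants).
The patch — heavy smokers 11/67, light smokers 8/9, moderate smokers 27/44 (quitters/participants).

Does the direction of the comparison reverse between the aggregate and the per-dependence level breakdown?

Heavy smokers: bupropion 25/90 = 27.8%, the patch 11/67 = 16.4% → bupropion
Light smokers: bupropion 4/5 = 80.0%, the patch 8/9 = 88.9% → the patch
Moderate smokers: bupropion 19/35 = 54.3%, the patch 27/44 = 61.4% → the patch
Overall: bupropion 48/130 = 36.9%, the patch 46/120 = 38.3% → the patch
Neither sweeps: bupropion wins 1 of 3 groups, the patch wins 2. The patch wins overall but not every group — no Simpson reversal.

No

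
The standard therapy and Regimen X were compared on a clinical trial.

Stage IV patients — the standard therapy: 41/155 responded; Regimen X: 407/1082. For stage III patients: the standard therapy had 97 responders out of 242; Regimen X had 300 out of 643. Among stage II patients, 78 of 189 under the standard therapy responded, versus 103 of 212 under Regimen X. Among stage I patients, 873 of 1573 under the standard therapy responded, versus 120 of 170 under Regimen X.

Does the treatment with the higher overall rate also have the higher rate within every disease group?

No

Stage IV: the standard therapy 41/155 = 26.5%, Regimen X 407/1082 = 37.6% → Regimen X
Stage III: the standard therapy 97/242 = 40.1%, Regimen X 300/643 = 46.7% → Regimen X
Stage II: the standard therapy 78/189 = 41.3%, Regimen X 103/212 = 48.6% → Regimen X
Stage I: the standard therapy 873/1573 = 55.5%, Regimen X 120/170 = 70.6% → Regimen X
Overall: the standard therapy 1089/2159 = 50.4%, Regimen X 930/2107 = 44.1% → the standard therapy
Regimen X wins each disease group but the standard therapy wins overall — the comparison reverses. Regimen X's patients skew toward stage IV, which has a lower base rate.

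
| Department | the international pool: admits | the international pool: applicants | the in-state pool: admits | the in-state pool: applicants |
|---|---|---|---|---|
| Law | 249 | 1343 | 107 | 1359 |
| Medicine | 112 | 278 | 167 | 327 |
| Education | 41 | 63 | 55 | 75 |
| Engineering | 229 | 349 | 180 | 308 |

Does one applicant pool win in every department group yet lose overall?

Law: the international pool 249/1343 = 18.5%, the in-state pool 107/1359 = 7.9% → the international pool
Medicine: the international pool 112/278 = 40.3%, the in-state pool 167/327 = 51.1% → the in-state pool
Education: the international pool 41/63 = 65.1%, the in-state pool 55/75 = 73.3% → the in-state pool
Engineering: the international pool 229/349 = 65.6%, the in-state pool 180/308 = 58.4% → the international pool
Overall: the international pool 631/2033 = 31.0%, the in-state pool 509/2069 = 24.6% → the international pool
Neither sweeps: the international pool wins 2 of 4 groups, the in-state pool wins 2. The international pool wins overall but not every group — no Simpson reversal.

No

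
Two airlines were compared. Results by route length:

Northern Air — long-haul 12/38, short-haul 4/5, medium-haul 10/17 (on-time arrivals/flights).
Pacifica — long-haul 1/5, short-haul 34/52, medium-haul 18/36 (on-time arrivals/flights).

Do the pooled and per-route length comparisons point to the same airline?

Long-haul: Northern Air 12/38 = 31.6%, Pacifica 1/5 = 20.0% → Northern Air
Short-haul: Northern Air 4/5 = 80.0%, Pacifica 34/52 = 65.4% → Northern Air
Medium-haul: Northern Air 10/17 = 58.8%, Pacifica 18/36 = 50.0% → Northern Air
Overall: Northern Air 26/60 = 43.3%, Pacifica 53/93 = 57.0% → Pacifica
Northern Air wins each route group but Pacifica wins overall — the comparison reverses. Northern Air's flights skew toward long-haul, which has a lower base rate.

No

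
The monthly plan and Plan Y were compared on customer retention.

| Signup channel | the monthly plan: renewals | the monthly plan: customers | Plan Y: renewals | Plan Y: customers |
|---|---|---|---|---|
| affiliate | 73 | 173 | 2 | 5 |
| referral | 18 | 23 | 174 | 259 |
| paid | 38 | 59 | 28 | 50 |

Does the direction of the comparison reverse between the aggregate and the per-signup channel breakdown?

Yes

Affiliate: the monthly plan 73/173 = 42.2%, Plan Y 2/5 = 40.0% → the monthly plan
Referral: the monthly plan 18/23 = 78.3%, Plan Y 174/259 = 67.2% → the monthly plan
Paid: the monthly plan 38/59 = 64.4%, Plan Y 28/50 = 56.0% → the monthly plan
Overall: the monthly plan 129/255 = 50.6%, Plan Y 204/314 = 65.0% → Plan Y
The monthly plan wins each signup group but Plan Y wins overall — the comparison reverses. The monthly plan's customers skew toward affiliate, which has a lower base rate.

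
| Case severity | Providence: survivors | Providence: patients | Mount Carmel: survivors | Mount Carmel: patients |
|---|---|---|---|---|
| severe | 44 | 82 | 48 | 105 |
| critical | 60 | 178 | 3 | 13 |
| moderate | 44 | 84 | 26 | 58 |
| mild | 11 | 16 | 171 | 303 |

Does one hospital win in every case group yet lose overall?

Severe: Providence 44/82 = 53.7%, Mount Carmel 48/105 = 45.7% → Providence
Critical: Providence 60/178 = 33.7%, Mount Carmel 3/13 = 23.1% → Providence
Moderate: Providence 44/84 = 52.4%, Mount Carmel 26/58 = 44.8% → Providence
Mild: Providence 11/16 = 68.8%, Mount Carmel 171/303 = 56.4% → Providence
Overall: Providence 159/360 = 44.2%, Mount Carmel 248/479 = 51.8% → Mount Carmel
Providence wins each case group but Mount Carmel wins overall — the comparison reverses. Providence's patients skew toward critical, which has a lower base rate.

Yes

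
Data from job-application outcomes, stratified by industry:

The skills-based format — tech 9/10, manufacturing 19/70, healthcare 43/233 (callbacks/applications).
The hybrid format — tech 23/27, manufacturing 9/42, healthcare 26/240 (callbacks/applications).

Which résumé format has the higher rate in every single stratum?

Tech: the skills-based format 9/10 = 90.0%, the hybrid format 23/27 = 85.2% → the skills-based format
Manufacturing: the skills-based format 19/70 = 27.1%, the hybrid format 9/42 = 21.4% → the skills-based format
Healthcare: the skills-based format 43/233 = 18.5%, the hybrid format 26/240 = 10.8% → the skills-based format
The skills-based format has the higher rate in all 3 groups.

the skills-based format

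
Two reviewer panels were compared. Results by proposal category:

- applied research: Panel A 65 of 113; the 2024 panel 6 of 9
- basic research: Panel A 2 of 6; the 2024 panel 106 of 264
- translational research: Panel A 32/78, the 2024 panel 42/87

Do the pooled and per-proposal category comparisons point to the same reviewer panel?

Applied research: Panel A 65/113 = 57.5%, the 2024 panel 6/9 = 66.7% → the 2024 panel
Basic research: Panel A 2/6 = 33.3%, the 2024 panel 106/264 = 40.2% → the 2024 panel
Translational research: Panel A 32/78 = 41.0%, the 2024 panel 42/87 = 48.3% → the 2024 panel
Overall: Panel A 99/197 = 50.3%, the 2024 panel 154/360 = 42.8% → Panel A
The 2024 panel wins each proposal group but Panel A wins overall — the comparison reverses. The 2024 panel's proposals skew toward basic research, which has a lower base rate.

No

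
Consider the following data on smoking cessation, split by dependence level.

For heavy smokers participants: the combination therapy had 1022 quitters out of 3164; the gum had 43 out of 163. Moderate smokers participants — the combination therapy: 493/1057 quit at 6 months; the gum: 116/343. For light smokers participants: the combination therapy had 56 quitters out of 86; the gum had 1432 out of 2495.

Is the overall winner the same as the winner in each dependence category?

Heavy smokers: the combination therapy 1022/3164 = 32.3%, the gum 43/163 = 26.4% → the combination therapy
Moderate smokers: the combination therapy 493/1057 = 46.6%, the gum 116/343 = 33.8% → the combination therapy
Light smokers: the combination therapy 56/86 = 65.1%, the gum 1432/2495 = 57.4% → the combination therapy
Overall: the combination therapy 1571/4307 = 36.5%, the gum 1591/3001 = 53.0% → the gum
The combination therapy wins each dependence group but the gum wins overall — the comparison reverses. The combination therapy's participants skew toward heavy smokers, which has a lower base rate.

No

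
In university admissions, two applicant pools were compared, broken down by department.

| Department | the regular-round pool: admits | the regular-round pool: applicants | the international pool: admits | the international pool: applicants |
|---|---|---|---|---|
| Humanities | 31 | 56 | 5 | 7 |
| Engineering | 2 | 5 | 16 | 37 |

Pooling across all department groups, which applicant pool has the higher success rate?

Humanities: the regular-round pool 31/56 = 55.4%, the international pool 5/7 = 71.4% → the international pool
Engineering: the regular-round pool 2/5 = 40.0%, the international pool 16/37 = 43.2% → the international pool
Overall: the regular-round pool 33/61 = 54.1%, the international pool 21/44 = 47.7% → the regular-round pool
(The international pool wins every department group but the regular-round pool wins overall — the international pool's applicants skew toward the low-rate Engineering group.)

the regular-round pool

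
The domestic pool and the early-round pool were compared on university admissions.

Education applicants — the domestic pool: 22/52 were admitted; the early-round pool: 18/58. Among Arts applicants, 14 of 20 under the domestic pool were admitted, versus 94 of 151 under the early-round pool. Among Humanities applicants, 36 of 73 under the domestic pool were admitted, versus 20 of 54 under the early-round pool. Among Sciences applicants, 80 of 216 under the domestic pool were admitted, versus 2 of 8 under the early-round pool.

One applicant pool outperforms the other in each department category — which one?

Education: the domestic pool 22/52 = 42.3%, the early-round pool 18/58 = 31.0% → the domestic pool
Arts: the domestic pool 14/20 = 70.0%, the early-round pool 94/151 = 62.3% → the domestic pool
Humanities: the domestic pool 36/73 = 49.3%, the early-round pool 20/54 = 37.0% → the domestic pool
Sciences: the domestic pool 80/216 = 37.0%, the early-round pool 2/8 = 25.0% → the domestic pool
The domestic pool has the higher rate in all 4 groups.

the domestic pool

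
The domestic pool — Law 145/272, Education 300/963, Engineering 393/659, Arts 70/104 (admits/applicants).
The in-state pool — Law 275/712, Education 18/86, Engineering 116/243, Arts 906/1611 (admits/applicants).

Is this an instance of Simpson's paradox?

Yes

Law: the domestic pool 145/272 = 53.3%, the in-state pool 275/712 = 38.6% → the domestic pool
Education: the domestic pool 300/963 = 31.2%, the in-state pool 18/86 = 20.9% → the domestic pool
Engineering: the domestic pool 393/659 = 59.6%, the in-state pool 116/243 = 47.7% → the domestic pool
Arts: the domestic pool 70/104 = 67.3%, the in-state pool 906/1611 = 56.2% → the domestic pool
Overall: the domestic pool 908/1998 = 45.4%, the in-state pool 1315/2652 = 49.6% → the in-state pool
The domestic pool wins each department group but the in-state pool wins overall — the comparison reverses. The domestic pool's applicants skew toward Education, which has a lower base rate.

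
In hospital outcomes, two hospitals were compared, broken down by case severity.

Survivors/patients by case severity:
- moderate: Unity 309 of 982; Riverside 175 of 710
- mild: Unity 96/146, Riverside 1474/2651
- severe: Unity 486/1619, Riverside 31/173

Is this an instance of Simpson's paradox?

Yes

Moderate: Unity 309/982 = 31.5%, Riverside 175/710 = 24.6% → Unity
Mild: Unity 96/146 = 65.8%, Riverside 1474/2651 = 55.6% → Unity
Severe: Unity 486/1619 = 30.0%, Riverside 31/173 = 17.9% → Unity
Overall: Unity 891/2747 = 32.4%, Riverside 1680/3534 = 47.5% → Riverside
Unity wins each case group but Riverside wins overall — the comparison reverses. Unity's patients skew toward severe, which has a lower base rate.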